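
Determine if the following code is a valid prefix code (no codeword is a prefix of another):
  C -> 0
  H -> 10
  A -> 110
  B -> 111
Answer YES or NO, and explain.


Checking each pair (does one codeword prefix another?):
  C='0' vs H='10': no prefix
  C='0' vs A='110': no prefix
  C='0' vs B='111': no prefix
  H='10' vs C='0': no prefix
  H='10' vs A='110': no prefix
  H='10' vs B='111': no prefix
  A='110' vs C='0': no prefix
  A='110' vs H='10': no prefix
  A='110' vs B='111': no prefix
  B='111' vs C='0': no prefix
  B='111' vs H='10': no prefix
  B='111' vs A='110': no prefix
No violation found over all pairs.

YES -- this is a valid prefix code. No codeword is a prefix of any other codeword.


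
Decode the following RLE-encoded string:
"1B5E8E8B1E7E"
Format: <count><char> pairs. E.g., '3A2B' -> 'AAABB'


Expanding each <count><char> pair:
  1B -> 'B'
  5E -> 'EEEEE'
  8E -> 'EEEEEEEE'
  8B -> 'BBBBBBBB'
  1E -> 'E'
  7E -> 'EEEEEEE'

Decoded = BEEEEEEEEEEEEEBBBBBBBBEEEEEEEE


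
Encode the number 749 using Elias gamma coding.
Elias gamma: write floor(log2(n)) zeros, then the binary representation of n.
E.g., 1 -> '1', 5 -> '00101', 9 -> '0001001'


num_bits = floor(log2(749)) + 1 = 10
leading_zeros = num_bits - 1 = 9
binary(749) = 1011101101

Elias gamma(749) = '000000000' + '1011101101' = 0000000001011101101 (19 bits)


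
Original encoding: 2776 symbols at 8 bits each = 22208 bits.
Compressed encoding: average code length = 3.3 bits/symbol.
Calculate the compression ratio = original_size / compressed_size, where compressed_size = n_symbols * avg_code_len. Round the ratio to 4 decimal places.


original_size = n_symbols * orig_bits = 2776 * 8 = 22208 bits
compressed_size = n_symbols * avg_code_len = 2776 * 3.3 = 9160.8 bits
ratio = original_size / compressed_size = 22208 / 9160.8 = 2.4242

Compression ratio = 2.4242


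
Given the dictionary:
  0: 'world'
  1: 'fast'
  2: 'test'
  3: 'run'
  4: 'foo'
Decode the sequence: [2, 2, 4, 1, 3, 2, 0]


Look up each index in the dictionary:
  2 -> 'test'
  2 -> 'test'
  4 -> 'foo'
  1 -> 'fast'
  3 -> 'run'
  2 -> 'test'
  0 -> 'world'

Decoded: "test test foo fast run test world"


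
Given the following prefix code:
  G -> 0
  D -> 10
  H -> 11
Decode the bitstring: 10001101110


Decoding step by step:
Bits 10 -> D
Bits 0 -> G
Bits 0 -> G
Bits 11 -> H
Bits 0 -> G
Bits 11 -> H
Bits 10 -> D


Decoded message: DGGHGHD


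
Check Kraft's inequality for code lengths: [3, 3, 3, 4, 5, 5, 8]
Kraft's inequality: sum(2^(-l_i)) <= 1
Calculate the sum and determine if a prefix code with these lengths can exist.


Sum = 2^(-3) + 2^(-3) + 2^(-3) + 2^(-4) + 2^(-5) + 2^(-5) + 2^(-8)
    = 0.125 + 0.125 + 0.125 + 0.0625 + 0.03125 + 0.03125 + 0.00390625
    = 129/256 = 0.50390625
Since 0.50390625 <= 1, Kraft's inequality IS satisfied.
A prefix code with these lengths CAN exist.

Kraft sum = 0.50390625. Satisfied.


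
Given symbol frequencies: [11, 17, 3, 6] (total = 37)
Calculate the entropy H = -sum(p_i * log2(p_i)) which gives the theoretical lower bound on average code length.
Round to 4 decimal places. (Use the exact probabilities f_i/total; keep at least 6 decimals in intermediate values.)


Per-symbol terms -p_i * log2(p_i) with p_i = f_i/37:
  p = 11/37 = 0.297297: log2(p) = -1.750022, -p*log2(p) = 0.520277
  p = 17/37 = 0.459459: log2(p) = -1.121991, -p*log2(p) = 0.515509
  p = 3/37 = 0.081081: log2(p) = -3.624491, -p*log2(p) = 0.293878
  p = 6/37 = 0.162162: log2(p) = -2.624491, -p*log2(p) = 0.425593
H = 0.520277 + 0.515509 + 0.293878 + 0.425593 = 1.755257

H = 1.7553 bits/symbol


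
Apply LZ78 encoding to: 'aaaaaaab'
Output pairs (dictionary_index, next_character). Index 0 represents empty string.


LZ78 encoding steps:
Dictionary: {0: ''}
Step 1: w='' (idx 0), next='a' -> output (0, 'a'), add 'a' as idx 1
Step 2: w='a' (idx 1), next='a' -> output (1, 'a'), add 'aa' as idx 2
Step 3: w='aa' (idx 2), next='a' -> output (2, 'a'), add 'aaa' as idx 3
Step 4: w='a' (idx 1), next='b' -> output (1, 'b'), add 'ab' as idx 4


Encoded: [(0, 'a'), (1, 'a'), (2, 'a'), (1, 'b')]


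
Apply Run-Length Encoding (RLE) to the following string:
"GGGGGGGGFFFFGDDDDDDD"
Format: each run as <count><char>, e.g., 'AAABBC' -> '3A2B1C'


Scanning runs left to right:
  i=0: run of 'G' x 8 -> '8G'
  i=8: run of 'F' x 4 -> '4F'
  i=12: run of 'G' x 1 -> '1G'
  i=13: run of 'D' x 7 -> '7D'

RLE = 8G4F1G7D


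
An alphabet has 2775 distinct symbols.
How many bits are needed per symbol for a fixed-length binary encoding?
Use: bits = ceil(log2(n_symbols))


log2(2775) = 11.4383
Bracket: 2^11 = 2048 < 2775 <= 2^12 = 4096
So ceil(log2(2775)) = 12

bits = ceil(log2(2775)) = ceil(11.4383) = 12 bits


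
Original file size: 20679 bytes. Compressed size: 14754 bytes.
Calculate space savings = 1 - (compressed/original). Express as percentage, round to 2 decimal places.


ratio = compressed/original = 14754/20679 = 0.713477
savings = 1 - ratio = 1 - 0.713477 = 0.286523
as a percentage: 0.286523 * 100 = 28.65%

Space savings = 1 - 14754/20679 = 28.65%


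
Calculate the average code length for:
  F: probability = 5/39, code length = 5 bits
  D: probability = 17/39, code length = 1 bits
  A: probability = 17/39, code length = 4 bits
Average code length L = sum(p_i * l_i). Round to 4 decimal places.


Weighted contributions p_i * l_i:
  F: (5/39) * 5 = 25/39
  D: (17/39) * 1 = 17/39
  A: (17/39) * 4 = 68/39
Sum = (25 + 17 + 68)/39 = 110/39

L = 110/39 = 2.8205 bits/symbol


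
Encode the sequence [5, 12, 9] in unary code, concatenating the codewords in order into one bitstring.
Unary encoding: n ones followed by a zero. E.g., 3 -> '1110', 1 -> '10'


Encode each number as n ones followed by a terminating 0:
  5 -> 111110 (6 bits)
  12 -> 1111111111110 (13 bits)
  9 -> 1111111110 (10 bits)
Total length = 6 + 13 + 10 = 29 bits.

Unary([5, 12, 9]) = 11111011111111111101111111110 (29 bits)


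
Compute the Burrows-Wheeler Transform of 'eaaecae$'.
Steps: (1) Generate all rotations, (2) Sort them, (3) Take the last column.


Rotations (sorted):
  0: $eaaecae -> last char: e
  1: aaecae$e -> last char: e
  2: ae$eaaec -> last char: c
  3: aecae$ea -> last char: a
  4: cae$eaae -> last char: e
  5: e$eaaeca -> last char: a
  6: eaaecae$ -> last char: $
  7: ecae$eaa -> last char: a


BWT = eecaea$a


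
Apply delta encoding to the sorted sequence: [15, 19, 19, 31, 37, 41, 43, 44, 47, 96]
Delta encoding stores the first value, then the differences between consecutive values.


First value: 15
Deltas:
  19 - 15 = 4
  19 - 19 = 0
  31 - 19 = 12
  37 - 31 = 6
  41 - 37 = 4
  43 - 41 = 2
  44 - 43 = 1
  47 - 44 = 3
  96 - 47 = 49


Delta encoded: [15, 4, 0, 12, 6, 4, 2, 1, 3, 49]


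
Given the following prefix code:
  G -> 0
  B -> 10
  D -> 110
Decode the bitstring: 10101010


Decoding step by step:
Bits 10 -> B
Bits 10 -> B
Bits 10 -> B
Bits 10 -> B


Decoded message: BBBB


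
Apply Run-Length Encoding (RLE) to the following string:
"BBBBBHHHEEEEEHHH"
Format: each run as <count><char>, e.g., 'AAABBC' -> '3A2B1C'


Scanning runs left to right:
  i=0: run of 'B' x 5 -> '5B'
  i=5: run of 'H' x 3 -> '3H'
  i=8: run of 'E' x 5 -> '5E'
  i=13: run of 'H' x 3 -> '3H'

RLE = 5B3H5E3H


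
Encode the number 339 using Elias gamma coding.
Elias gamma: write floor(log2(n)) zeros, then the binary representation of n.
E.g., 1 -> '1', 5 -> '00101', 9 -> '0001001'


num_bits = floor(log2(339)) + 1 = 9
leading_zeros = num_bits - 1 = 8
binary(339) = 101010011

Elias gamma(339) = '00000000' + '101010011' = 00000000101010011 (17 bits)


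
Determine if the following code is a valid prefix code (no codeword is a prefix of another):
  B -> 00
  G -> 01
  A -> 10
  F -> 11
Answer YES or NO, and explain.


Checking each pair (does one codeword prefix another?):
  B='00' vs G='01': no prefix
  B='00' vs A='10': no prefix
  B='00' vs F='11': no prefix
  G='01' vs B='00': no prefix
  G='01' vs A='10': no prefix
  G='01' vs F='11': no prefix
  A='10' vs B='00': no prefix
  A='10' vs G='01': no prefix
  A='10' vs F='11': no prefix
  F='11' vs B='00': no prefix
  F='11' vs G='01': no prefix
  F='11' vs A='10': no prefix
No violation found over all pairs.

YES -- this is a valid prefix code. No codeword is a prefix of any other codeword.


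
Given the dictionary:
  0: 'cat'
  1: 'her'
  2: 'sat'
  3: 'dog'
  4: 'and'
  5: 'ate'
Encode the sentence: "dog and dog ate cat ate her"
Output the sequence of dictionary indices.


Look up each word in the dictionary:
  'dog' -> 3
  'and' -> 4
  'dog' -> 3
  'ate' -> 5
  'cat' -> 0
  'ate' -> 5
  'her' -> 1

Encoded: [3, 4, 3, 5, 0, 5, 1]


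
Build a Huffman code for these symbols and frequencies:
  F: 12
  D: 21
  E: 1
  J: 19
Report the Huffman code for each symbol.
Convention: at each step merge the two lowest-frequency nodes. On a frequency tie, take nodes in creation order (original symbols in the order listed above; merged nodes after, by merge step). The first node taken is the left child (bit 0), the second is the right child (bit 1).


Huffman tree construction:
Step 1: Merge E(1) + F(12) = 13
Step 2: Merge (E+F)(13) + J(19) = 32
Step 3: Merge D(21) + ((E+F)+J)(32) = 53
Read each symbol's code off the tree from the root (left child = 0, right child = 1).

Codes:
  F: 101 (length 3)
  D: 0 (length 1)
  E: 100 (length 3)
  J: 11 (length 2)
Average code length: 98/53 = 1.8491 bits/symbol


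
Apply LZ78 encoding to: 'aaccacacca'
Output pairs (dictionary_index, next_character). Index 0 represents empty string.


LZ78 encoding steps:
Dictionary: {0: ''}
Step 1: w='' (idx 0), next='a' -> output (0, 'a'), add 'a' as idx 1
Step 2: w='a' (idx 1), next='c' -> output (1, 'c'), add 'ac' as idx 2
Step 3: w='' (idx 0), next='c' -> output (0, 'c'), add 'c' as idx 3
Step 4: w='ac' (idx 2), next='a' -> output (2, 'a'), add 'aca' as idx 4
Step 5: w='c' (idx 3), next='c' -> output (3, 'c'), add 'cc' as idx 5
Step 6: w='a' (idx 1), end of input -> output (1, '')


Encoded: [(0, 'a'), (1, 'c'), (0, 'c'), (2, 'a'), (3, 'c'), (1, '')]


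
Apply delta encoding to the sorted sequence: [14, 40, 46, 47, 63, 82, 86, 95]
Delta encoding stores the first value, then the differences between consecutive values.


First value: 14
Deltas:
  40 - 14 = 26
  46 - 40 = 6
  47 - 46 = 1
  63 - 47 = 16
  82 - 63 = 19
  86 - 82 = 4
  95 - 86 = 9


Delta encoded: [14, 26, 6, 1, 16, 19, 4, 9]


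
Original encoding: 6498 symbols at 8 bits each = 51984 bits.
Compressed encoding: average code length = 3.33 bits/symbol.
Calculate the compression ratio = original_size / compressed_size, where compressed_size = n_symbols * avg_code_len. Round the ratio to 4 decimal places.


original_size = n_symbols * orig_bits = 6498 * 8 = 51984 bits
compressed_size = n_symbols * avg_code_len = 6498 * 3.33 = 21638.34 bits
ratio = original_size / compressed_size = 51984 / 21638.34 = 2.4024

Compression ratio = 2.4024


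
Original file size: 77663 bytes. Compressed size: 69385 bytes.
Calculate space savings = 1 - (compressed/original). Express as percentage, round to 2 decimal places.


ratio = compressed/original = 69385/77663 = 0.893411
savings = 1 - ratio = 1 - 0.893411 = 0.106589
as a percentage: 0.106589 * 100 = 10.66%

Space savings = 1 - 69385/77663 = 10.66%


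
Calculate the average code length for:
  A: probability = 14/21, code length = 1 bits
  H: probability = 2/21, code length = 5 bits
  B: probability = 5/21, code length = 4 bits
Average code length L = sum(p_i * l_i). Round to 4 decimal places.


Weighted contributions p_i * l_i:
  A: (14/21) * 1 = 14/21
  H: (2/21) * 5 = 10/21
  B: (5/21) * 4 = 20/21
Sum = (14 + 10 + 20)/21 = 44/21

L = 44/21 = 2.0952 bits/symbol


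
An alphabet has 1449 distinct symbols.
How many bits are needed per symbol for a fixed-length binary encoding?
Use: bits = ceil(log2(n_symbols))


log2(1449) = 10.5008
Bracket: 2^10 = 1024 < 1449 <= 2^11 = 2048
So ceil(log2(1449)) = 11

bits = ceil(log2(1449)) = ceil(10.5008) = 11 bits


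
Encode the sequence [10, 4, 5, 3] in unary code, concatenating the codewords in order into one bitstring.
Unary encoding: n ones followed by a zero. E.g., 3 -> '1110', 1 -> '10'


Encode each number as n ones followed by a terminating 0:
  10 -> 11111111110 (11 bits)
  4 -> 11110 (5 bits)
  5 -> 111110 (6 bits)
  3 -> 1110 (4 bits)
Total length = 11 + 5 + 6 + 4 = 26 bits.

Unary([10, 4, 5, 3]) = 11111111110111101111101110 (26 bits)


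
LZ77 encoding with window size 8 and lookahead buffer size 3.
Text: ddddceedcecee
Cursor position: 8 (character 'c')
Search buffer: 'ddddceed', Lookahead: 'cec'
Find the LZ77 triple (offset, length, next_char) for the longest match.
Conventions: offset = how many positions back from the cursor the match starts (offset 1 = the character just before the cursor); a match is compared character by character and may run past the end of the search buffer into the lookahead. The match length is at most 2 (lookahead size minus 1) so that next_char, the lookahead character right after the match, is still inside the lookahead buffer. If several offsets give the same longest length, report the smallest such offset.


Try each offset into the search buffer:
  offset=1 (pos 7, char 'd'): match length 0
  offset=2 (pos 6, char 'e'): match length 0
  offset=3 (pos 5, char 'e'): match length 0
  offset=4 (pos 4, char 'c'): match length 2
  offset=5 (pos 3, char 'd'): match length 0
  offset=6 (pos 2, char 'd'): match length 0
  offset=7 (pos 1, char 'd'): match length 0
  offset=8 (pos 0, char 'd'): match length 0
Longest match has length 2 at offset 4.
next_char = character at position 8 + 2 = 10 -> 'c'

Best match: offset=4, length=2 (matching 'ce' starting at position 4)
LZ77 triple: (4, 2, 'c')


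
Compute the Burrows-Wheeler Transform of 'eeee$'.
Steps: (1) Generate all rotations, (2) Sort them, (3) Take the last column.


Rotations (sorted):
  0: $eeee -> last char: e
  1: e$eee -> last char: e
  2: ee$ee -> last char: e
  3: eee$e -> last char: e
  4: eeee$ -> last char: $


BWT = eeee$


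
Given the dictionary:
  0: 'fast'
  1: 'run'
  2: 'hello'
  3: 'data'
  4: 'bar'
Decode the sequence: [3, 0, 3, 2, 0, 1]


Look up each index in the dictionary:
  3 -> 'data'
  0 -> 'fast'
  3 -> 'data'
  2 -> 'hello'
  0 -> 'fast'
  1 -> 'run'

Decoded: "data fast data hello fast run"


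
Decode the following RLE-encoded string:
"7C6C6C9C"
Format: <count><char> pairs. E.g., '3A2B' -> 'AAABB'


Expanding each <count><char> pair:
  7C -> 'CCCCCCC'
  6C -> 'CCCCCC'
  6C -> 'CCCCCC'
  9C -> 'CCCCCCCCC'

Decoded = CCCCCCCCCCCCCCCCCCCCCCCCCCCC


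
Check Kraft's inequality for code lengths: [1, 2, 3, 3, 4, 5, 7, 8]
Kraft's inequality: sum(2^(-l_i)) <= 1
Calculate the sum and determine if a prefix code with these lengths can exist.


Sum = 2^(-1) + 2^(-2) + 2^(-3) + 2^(-3) + 2^(-4) + 2^(-5) + 2^(-7) + 2^(-8)
    = 0.5 + 0.25 + 0.125 + 0.125 + 0.0625 + 0.03125 + 0.0078125 + 0.00390625
    = 283/256 = 1.10546875
Since 1.10546875 > 1, Kraft's inequality is NOT satisfied.
A prefix code with these lengths CANNOT exist.

Kraft sum = 1.10546875. Not satisfied.


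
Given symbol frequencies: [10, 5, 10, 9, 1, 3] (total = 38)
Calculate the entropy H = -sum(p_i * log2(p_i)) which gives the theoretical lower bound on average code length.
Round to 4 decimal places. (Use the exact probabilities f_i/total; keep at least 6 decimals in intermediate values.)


Per-symbol terms -p_i * log2(p_i) with p_i = f_i/38:
  p = 10/38 = 0.263158: log2(p) = -1.925999, -p*log2(p) = 0.506842
  p = 5/38 = 0.131579: log2(p) = -2.925999, -p*log2(p) = 0.385000
  p = 10/38 = 0.263158: log2(p) = -1.925999, -p*log2(p) = 0.506842
  p = 9/38 = 0.236842: log2(p) = -2.078003, -p*log2(p) = 0.492158
  p = 1/38 = 0.026316: log2(p) = -5.247928, -p*log2(p) = 0.138103
  p = 3/38 = 0.078947: log2(p) = -3.662965, -p*log2(p) = 0.289181
H = 0.506842 + 0.385000 + 0.506842 + 0.492158 + 0.138103 + 0.289181 = 2.318126

H = 2.3181 bits/symbol


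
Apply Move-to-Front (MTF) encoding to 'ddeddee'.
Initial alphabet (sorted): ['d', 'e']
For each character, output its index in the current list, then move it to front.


MTF encoding:
'd': index 0 in ['d', 'e'] -> ['d', 'e']
'd': index 0 in ['d', 'e'] -> ['d', 'e']
'e': index 1 in ['d', 'e'] -> ['e', 'd']
'd': index 1 in ['e', 'd'] -> ['d', 'e']
'd': index 0 in ['d', 'e'] -> ['d', 'e']
'e': index 1 in ['d', 'e'] -> ['e', 'd']
'e': index 0 in ['e', 'd'] -> ['e', 'd']


Output: [0, 0, 1, 1, 0, 1, 0]


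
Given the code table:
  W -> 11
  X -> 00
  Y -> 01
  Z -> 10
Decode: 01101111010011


Decoding:
01 -> Y
10 -> Z
11 -> W
11 -> W
01 -> Y
00 -> X
11 -> W


Result: YZWWYXW


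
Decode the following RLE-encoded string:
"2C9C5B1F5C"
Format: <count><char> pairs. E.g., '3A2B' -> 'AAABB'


Expanding each <count><char> pair:
  2C -> 'CC'
  9C -> 'CCCCCCCCC'
  5B -> 'BBBBB'
  1F -> 'F'
  5C -> 'CCCCC'

Decoded = CCCCCCCCCCCBBBBBFCCCCC


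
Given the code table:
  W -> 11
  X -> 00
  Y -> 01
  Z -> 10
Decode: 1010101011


Decoding:
10 -> Z
10 -> Z
10 -> Z
10 -> Z
11 -> W


Result: ZZZZW


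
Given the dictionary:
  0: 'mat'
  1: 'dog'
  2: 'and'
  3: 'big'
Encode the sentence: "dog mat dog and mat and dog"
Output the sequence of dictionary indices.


Look up each word in the dictionary:
  'dog' -> 1
  'mat' -> 0
  'dog' -> 1
  'and' -> 2
  'mat' -> 0
  'and' -> 2
  'dog' -> 1

Encoded: [1, 0, 1, 2, 0, 2, 1]


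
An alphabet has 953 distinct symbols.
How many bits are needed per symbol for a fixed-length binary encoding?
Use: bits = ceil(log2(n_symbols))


log2(953) = 9.8963
Bracket: 2^9 = 512 < 953 <= 2^10 = 1024
So ceil(log2(953)) = 10

bits = ceil(log2(953)) = ceil(9.8963) = 10 bits


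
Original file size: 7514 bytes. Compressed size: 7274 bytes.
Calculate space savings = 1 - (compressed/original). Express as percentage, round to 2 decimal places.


ratio = compressed/original = 7274/7514 = 0.96806
savings = 1 - ratio = 1 - 0.96806 = 0.03194
as a percentage: 0.03194 * 100 = 3.19%

Space savings = 1 - 7274/7514 = 3.19%


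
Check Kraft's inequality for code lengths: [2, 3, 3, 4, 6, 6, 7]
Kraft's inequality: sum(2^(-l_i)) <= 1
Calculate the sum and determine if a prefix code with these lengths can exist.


Sum = 2^(-2) + 2^(-3) + 2^(-3) + 2^(-4) + 2^(-6) + 2^(-6) + 2^(-7)
    = 0.25 + 0.125 + 0.125 + 0.0625 + 0.015625 + 0.015625 + 0.0078125
    = 77/128 = 0.6015625
Since 0.6015625 <= 1, Kraft's inequality IS satisfied.
A prefix code with these lengths CAN exist.

Kraft sum = 0.6015625. Satisfied.


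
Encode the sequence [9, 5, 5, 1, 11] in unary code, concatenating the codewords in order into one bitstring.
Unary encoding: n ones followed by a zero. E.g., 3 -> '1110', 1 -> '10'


Encode each number as n ones followed by a terminating 0:
  9 -> 1111111110 (10 bits)
  5 -> 111110 (6 bits)
  5 -> 111110 (6 bits)
  1 -> 10 (2 bits)
  11 -> 111111111110 (12 bits)
Total length = 10 + 6 + 6 + 2 + 12 = 36 bits.

Unary([9, 5, 5, 1, 11]) = 111111111011111011111010111111111110 (36 bits)


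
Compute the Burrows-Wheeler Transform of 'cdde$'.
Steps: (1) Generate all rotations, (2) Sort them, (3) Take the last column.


Rotations (sorted):
  0: $cdde -> last char: e
  1: cdde$ -> last char: $
  2: dde$c -> last char: c
  3: de$cd -> last char: d
  4: e$cdd -> last char: d


BWT = e$cdd


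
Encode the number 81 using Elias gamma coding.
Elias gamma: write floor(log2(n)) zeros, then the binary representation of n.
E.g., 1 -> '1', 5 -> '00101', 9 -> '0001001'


num_bits = floor(log2(81)) + 1 = 7
leading_zeros = num_bits - 1 = 6
binary(81) = 1010001

Elias gamma(81) = '000000' + '1010001' = 0000001010001 (13 bits)


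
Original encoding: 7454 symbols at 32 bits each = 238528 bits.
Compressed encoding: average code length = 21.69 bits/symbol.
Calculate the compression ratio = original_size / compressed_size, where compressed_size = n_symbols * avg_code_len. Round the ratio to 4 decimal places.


original_size = n_symbols * orig_bits = 7454 * 32 = 238528 bits
compressed_size = n_symbols * avg_code_len = 7454 * 21.69 = 161677.26 bits
ratio = original_size / compressed_size = 238528 / 161677.26 = 1.4753

Compression ratio = 1.4753


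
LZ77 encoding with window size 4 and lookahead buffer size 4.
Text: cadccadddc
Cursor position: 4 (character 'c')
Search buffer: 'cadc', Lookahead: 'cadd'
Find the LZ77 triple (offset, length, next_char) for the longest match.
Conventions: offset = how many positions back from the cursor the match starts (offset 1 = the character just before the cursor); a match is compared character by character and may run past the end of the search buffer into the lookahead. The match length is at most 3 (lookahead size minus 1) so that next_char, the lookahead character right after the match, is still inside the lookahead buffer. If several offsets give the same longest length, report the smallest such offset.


Try each offset into the search buffer:
  offset=1 (pos 3, char 'c'): match length 1
  offset=2 (pos 2, char 'd'): match length 0
  offset=3 (pos 1, char 'a'): match length 0
  offset=4 (pos 0, char 'c'): match length 3
Longest match has length 3 at offset 4.
next_char = character at position 4 + 3 = 7 -> 'd'

Best match: offset=4, length=3 (matching 'cad' starting at position 0)
LZ77 triple: (4, 3, 'd')


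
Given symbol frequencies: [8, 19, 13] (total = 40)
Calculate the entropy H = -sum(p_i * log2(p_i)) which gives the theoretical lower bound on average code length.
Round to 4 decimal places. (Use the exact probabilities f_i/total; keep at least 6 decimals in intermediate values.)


Per-symbol terms -p_i * log2(p_i) with p_i = f_i/40:
  p = 8/40 = 0.200000: log2(p) = -2.321928, -p*log2(p) = 0.464386
  p = 19/40 = 0.475000: log2(p) = -1.074001, -p*log2(p) = 0.510150
  p = 13/40 = 0.325000: log2(p) = -1.621488, -p*log2(p) = 0.526984
H = 0.464386 + 0.510150 + 0.526984 = 1.501520

H = 1.5015 bits/symbol


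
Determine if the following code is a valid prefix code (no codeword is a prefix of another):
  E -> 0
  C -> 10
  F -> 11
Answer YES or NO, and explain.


Checking each pair (does one codeword prefix another?):
  E='0' vs C='10': no prefix
  E='0' vs F='11': no prefix
  C='10' vs E='0': no prefix
  C='10' vs F='11': no prefix
  F='11' vs E='0': no prefix
  F='11' vs C='10': no prefix
No violation found over all pairs.

YES -- this is a valid prefix code. No codeword is a prefix of any other codeword.


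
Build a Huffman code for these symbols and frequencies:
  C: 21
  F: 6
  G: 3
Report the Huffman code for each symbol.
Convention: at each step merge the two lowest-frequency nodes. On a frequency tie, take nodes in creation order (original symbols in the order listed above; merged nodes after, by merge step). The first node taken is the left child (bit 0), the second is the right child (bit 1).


Huffman tree construction:
Step 1: Merge G(3) + F(6) = 9
Step 2: Merge (G+F)(9) + C(21) = 30
Read each symbol's code off the tree from the root (left child = 0, right child = 1).

Codes:
  C: 1 (length 1)
  F: 01 (length 2)
  G: 00 (length 2)
Average code length: 39/30 = 1.3000 bits/symbol


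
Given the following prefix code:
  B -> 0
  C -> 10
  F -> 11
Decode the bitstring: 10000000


Decoding step by step:
Bits 10 -> C
Bits 0 -> B
Bits 0 -> B
Bits 0 -> B
Bits 0 -> B
Bits 0 -> B
Bits 0 -> B


Decoded message: CBBBBBB


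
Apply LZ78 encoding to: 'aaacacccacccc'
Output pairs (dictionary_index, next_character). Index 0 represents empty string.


LZ78 encoding steps:
Dictionary: {0: ''}
Step 1: w='' (idx 0), next='a' -> output (0, 'a'), add 'a' as idx 1
Step 2: w='a' (idx 1), next='a' -> output (1, 'a'), add 'aa' as idx 2
Step 3: w='' (idx 0), next='c' -> output (0, 'c'), add 'c' as idx 3
Step 4: w='a' (idx 1), next='c' -> output (1, 'c'), add 'ac' as idx 4
Step 5: w='c' (idx 3), next='c' -> output (3, 'c'), add 'cc' as idx 5
Step 6: w='ac' (idx 4), next='c' -> output (4, 'c'), add 'acc' as idx 6
Step 7: w='cc' (idx 5), end of input -> output (5, '')


Encoded: [(0, 'a'), (1, 'a'), (0, 'c'), (1, 'c'), (3, 'c'), (4, 'c'), (5, '')]


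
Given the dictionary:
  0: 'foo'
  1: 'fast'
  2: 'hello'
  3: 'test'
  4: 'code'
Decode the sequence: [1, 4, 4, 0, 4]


Look up each index in the dictionary:
  1 -> 'fast'
  4 -> 'code'
  4 -> 'code'
  0 -> 'foo'
  4 -> 'code'

Decoded: "fast code code foo code"


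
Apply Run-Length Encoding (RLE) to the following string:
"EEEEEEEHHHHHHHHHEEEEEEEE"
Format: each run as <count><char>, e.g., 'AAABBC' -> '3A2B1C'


Scanning runs left to right:
  i=0: run of 'E' x 7 -> '7E'
  i=7: run of 'H' x 9 -> '9H'
  i=16: run of 'E' x 8 -> '8E'

RLE = 7E9H8E


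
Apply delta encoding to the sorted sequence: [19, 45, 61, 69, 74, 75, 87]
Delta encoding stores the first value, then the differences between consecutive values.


First value: 19
Deltas:
  45 - 19 = 26
  61 - 45 = 16
  69 - 61 = 8
  74 - 69 = 5
  75 - 74 = 1
  87 - 75 = 12


Delta encoded: [19, 26, 16, 8, 5, 1, 12]


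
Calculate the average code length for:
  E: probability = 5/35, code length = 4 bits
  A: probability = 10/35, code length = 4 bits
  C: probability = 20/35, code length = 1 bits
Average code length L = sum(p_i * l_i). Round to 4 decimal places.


Weighted contributions p_i * l_i:
  E: (5/35) * 4 = 20/35
  A: (10/35) * 4 = 40/35
  C: (20/35) * 1 = 20/35
Sum = (20 + 40 + 20)/35 = 80/35

L = 80/35 = 2.2857 bits/symbol


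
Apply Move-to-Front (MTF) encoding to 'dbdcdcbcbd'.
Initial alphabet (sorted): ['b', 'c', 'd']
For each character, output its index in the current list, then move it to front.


MTF encoding:
'd': index 2 in ['b', 'c', 'd'] -> ['d', 'b', 'c']
'b': index 1 in ['d', 'b', 'c'] -> ['b', 'd', 'c']
'd': index 1 in ['b', 'd', 'c'] -> ['d', 'b', 'c']
'c': index 2 in ['d', 'b', 'c'] -> ['c', 'd', 'b']
'd': index 1 in ['c', 'd', 'b'] -> ['d', 'c', 'b']
'c': index 1 in ['d', 'c', 'b'] -> ['c', 'd', 'b']
'b': index 2 in ['c', 'd', 'b'] -> ['b', 'c', 'd']
'c': index 1 in ['b', 'c', 'd'] -> ['c', 'b', 'd']
'b': index 1 in ['c', 'b', 'd'] -> ['b', 'c', 'd']
'd': index 2 in ['b', 'c', 'd'] -> ['d', 'b', 'c']


Output: [2, 1, 1, 2, 1, 1, 2, 1, 1, 2]


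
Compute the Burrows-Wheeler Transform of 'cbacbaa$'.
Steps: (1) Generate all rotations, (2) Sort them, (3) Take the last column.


Rotations (sorted):
  0: $cbacbaa -> last char: a
  1: a$cbacba -> last char: a
  2: aa$cbacb -> last char: b
  3: acbaa$cb -> last char: b
  4: baa$cbac -> last char: c
  5: bacbaa$c -> last char: c
  6: cbaa$cba -> last char: a
  7: cbacbaa$ -> last char: $


BWT = aabbcca$


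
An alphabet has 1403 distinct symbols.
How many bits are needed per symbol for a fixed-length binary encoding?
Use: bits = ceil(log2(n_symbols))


log2(1403) = 10.4543
Bracket: 2^10 = 1024 < 1403 <= 2^11 = 2048
So ceil(log2(1403)) = 11

bits = ceil(log2(1403)) = ceil(10.4543) = 11 bits


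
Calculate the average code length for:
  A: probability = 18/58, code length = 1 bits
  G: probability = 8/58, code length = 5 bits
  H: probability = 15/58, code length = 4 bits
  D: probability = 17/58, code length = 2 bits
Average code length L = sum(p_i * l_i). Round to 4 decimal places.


Weighted contributions p_i * l_i:
  A: (18/58) * 1 = 18/58
  G: (8/58) * 5 = 40/58
  H: (15/58) * 4 = 60/58
  D: (17/58) * 2 = 34/58
Sum = (18 + 40 + 60 + 34)/58 = 152/58

L = 152/58 = 2.6207 bits/symbol


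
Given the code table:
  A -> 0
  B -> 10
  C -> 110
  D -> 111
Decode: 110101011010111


Decoding:
110 -> C
10 -> B
10 -> B
110 -> C
10 -> B
111 -> D


Result: CBBCBD


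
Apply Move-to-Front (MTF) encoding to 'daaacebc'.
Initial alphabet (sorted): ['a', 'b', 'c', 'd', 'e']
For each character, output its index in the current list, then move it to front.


MTF encoding:
'd': index 3 in ['a', 'b', 'c', 'd', 'e'] -> ['d', 'a', 'b', 'c', 'e']
'a': index 1 in ['d', 'a', 'b', 'c', 'e'] -> ['a', 'd', 'b', 'c', 'e']
'a': index 0 in ['a', 'd', 'b', 'c', 'e'] -> ['a', 'd', 'b', 'c', 'e']
'a': index 0 in ['a', 'd', 'b', 'c', 'e'] -> ['a', 'd', 'b', 'c', 'e']
'c': index 3 in ['a', 'd', 'b', 'c', 'e'] -> ['c', 'a', 'd', 'b', 'e']
'e': index 4 in ['c', 'a', 'd', 'b', 'e'] -> ['e', 'c', 'a', 'd', 'b']
'b': index 4 in ['e', 'c', 'a', 'd', 'b'] -> ['b', 'e', 'c', 'a', 'd']
'c': index 2 in ['b', 'e', 'c', 'a', 'd'] -> ['c', 'b', 'e', 'a', 'd']


Output: [3, 1, 0, 0, 3, 4, 4, 2]


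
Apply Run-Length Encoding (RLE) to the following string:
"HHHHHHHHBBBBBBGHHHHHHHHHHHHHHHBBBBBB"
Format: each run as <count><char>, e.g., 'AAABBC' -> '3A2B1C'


Scanning runs left to right:
  i=0: run of 'H' x 8 -> '8H'
  i=8: run of 'B' x 6 -> '6B'
  i=14: run of 'G' x 1 -> '1G'
  i=15: run of 'H' x 15 -> '15H'
  i=30: run of 'B' x 6 -> '6B'

RLE = 8H6B1G15H6B


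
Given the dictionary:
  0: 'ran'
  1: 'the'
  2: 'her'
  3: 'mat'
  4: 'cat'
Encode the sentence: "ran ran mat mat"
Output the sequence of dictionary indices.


Look up each word in the dictionary:
  'ran' -> 0
  'ran' -> 0
  'mat' -> 3
  'mat' -> 3

Encoded: [0, 0, 3, 3]


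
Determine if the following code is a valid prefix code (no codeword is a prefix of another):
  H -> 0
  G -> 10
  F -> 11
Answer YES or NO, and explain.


Checking each pair (does one codeword prefix another?):
  H='0' vs G='10': no prefix
  H='0' vs F='11': no prefix
  G='10' vs H='0': no prefix
  G='10' vs F='11': no prefix
  F='11' vs H='0': no prefix
  F='11' vs G='10': no prefix
No violation found over all pairs.

YES -- this is a valid prefix code. No codeword is a prefix of any other codeword.


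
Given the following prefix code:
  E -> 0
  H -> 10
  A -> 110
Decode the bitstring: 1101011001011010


Decoding step by step:
Bits 110 -> A
Bits 10 -> H
Bits 110 -> A
Bits 0 -> E
Bits 10 -> H
Bits 110 -> A
Bits 10 -> H


Decoded message: AHAEHAH


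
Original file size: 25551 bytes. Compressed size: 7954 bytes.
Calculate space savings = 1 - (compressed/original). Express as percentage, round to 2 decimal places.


ratio = compressed/original = 7954/25551 = 0.311299
savings = 1 - ratio = 1 - 0.311299 = 0.688701
as a percentage: 0.688701 * 100 = 68.87%

Space savings = 1 - 7954/25551 = 68.87%


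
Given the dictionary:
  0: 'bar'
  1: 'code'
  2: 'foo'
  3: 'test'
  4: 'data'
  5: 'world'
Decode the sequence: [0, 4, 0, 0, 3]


Look up each index in the dictionary:
  0 -> 'bar'
  4 -> 'data'
  0 -> 'bar'
  0 -> 'bar'
  3 -> 'test'

Decoded: "bar data bar bar test"


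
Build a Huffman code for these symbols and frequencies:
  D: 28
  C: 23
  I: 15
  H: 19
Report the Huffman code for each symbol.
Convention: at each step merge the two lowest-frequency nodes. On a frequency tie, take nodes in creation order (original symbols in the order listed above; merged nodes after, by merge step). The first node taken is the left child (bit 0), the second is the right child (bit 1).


Huffman tree construction:
Step 1: Merge I(15) + H(19) = 34
Step 2: Merge C(23) + D(28) = 51
Step 3: Merge (I+H)(34) + (C+D)(51) = 85
Read each symbol's code off the tree from the root (left child = 0, right child = 1).

Codes:
  D: 11 (length 2)
  C: 10 (length 2)
  I: 00 (length 2)
  H: 01 (length 2)
Average code length: 170/85 = 2.0000 bits/symbol


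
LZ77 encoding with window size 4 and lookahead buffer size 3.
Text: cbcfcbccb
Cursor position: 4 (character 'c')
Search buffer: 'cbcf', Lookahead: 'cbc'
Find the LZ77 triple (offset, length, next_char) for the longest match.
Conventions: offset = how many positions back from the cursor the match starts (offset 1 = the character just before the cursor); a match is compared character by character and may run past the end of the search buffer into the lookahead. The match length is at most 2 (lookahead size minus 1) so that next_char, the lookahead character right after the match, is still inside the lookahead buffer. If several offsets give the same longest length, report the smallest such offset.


Try each offset into the search buffer:
  offset=1 (pos 3, char 'f'): match length 0
  offset=2 (pos 2, char 'c'): match length 1
  offset=3 (pos 1, char 'b'): match length 0
  offset=4 (pos 0, char 'c'): match length 2
Longest match has length 2 at offset 4.
next_char = character at position 4 + 2 = 6 -> 'c'

Best match: offset=4, length=2 (matching 'cb' starting at position 0)
LZ77 triple: (4, 2, 'c')


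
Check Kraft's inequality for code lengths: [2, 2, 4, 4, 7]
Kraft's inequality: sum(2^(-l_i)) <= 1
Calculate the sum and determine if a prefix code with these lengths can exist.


Sum = 2^(-2) + 2^(-2) + 2^(-4) + 2^(-4) + 2^(-7)
    = 0.25 + 0.25 + 0.0625 + 0.0625 + 0.0078125
    = 81/128 = 0.6328125
Since 0.6328125 <= 1, Kraft's inequality IS satisfied.
A prefix code with these lengths CAN exist.

Kraft sum = 0.6328125. Satisfied.


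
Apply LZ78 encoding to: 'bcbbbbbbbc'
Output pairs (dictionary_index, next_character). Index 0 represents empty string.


LZ78 encoding steps:
Dictionary: {0: ''}
Step 1: w='' (idx 0), next='b' -> output (0, 'b'), add 'b' as idx 1
Step 2: w='' (idx 0), next='c' -> output (0, 'c'), add 'c' as idx 2
Step 3: w='b' (idx 1), next='b' -> output (1, 'b'), add 'bb' as idx 3
Step 4: w='bb' (idx 3), next='b' -> output (3, 'b'), add 'bbb' as idx 4
Step 5: w='bb' (idx 3), next='c' -> output (3, 'c'), add 'bbc' as idx 5


Encoded: [(0, 'b'), (0, 'c'), (1, 'b'), (3, 'b'), (3, 'c')]


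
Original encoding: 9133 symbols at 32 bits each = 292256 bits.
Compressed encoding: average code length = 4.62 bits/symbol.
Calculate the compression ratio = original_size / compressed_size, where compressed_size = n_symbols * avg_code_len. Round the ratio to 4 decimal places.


original_size = n_symbols * orig_bits = 9133 * 32 = 292256 bits
compressed_size = n_symbols * avg_code_len = 9133 * 4.62 = 42194.46 bits
ratio = original_size / compressed_size = 292256 / 42194.46 = 6.9264

Compression ratio = 6.9264


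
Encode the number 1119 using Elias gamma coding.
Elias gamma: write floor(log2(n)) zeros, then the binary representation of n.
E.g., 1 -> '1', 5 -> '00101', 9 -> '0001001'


num_bits = floor(log2(1119)) + 1 = 11
leading_zeros = num_bits - 1 = 10
binary(1119) = 10001011111

Elias gamma(1119) = '0000000000' + '10001011111' = 000000000010001011111 (21 bits)


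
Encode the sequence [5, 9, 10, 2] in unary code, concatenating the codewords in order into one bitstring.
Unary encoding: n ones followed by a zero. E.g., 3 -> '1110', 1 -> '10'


Encode each number as n ones followed by a terminating 0:
  5 -> 111110 (6 bits)
  9 -> 1111111110 (10 bits)
  10 -> 11111111110 (11 bits)
  2 -> 110 (3 bits)
Total length = 6 + 10 + 11 + 3 = 30 bits.

Unary([5, 9, 10, 2]) = 111110111111111011111111110110 (30 bits)


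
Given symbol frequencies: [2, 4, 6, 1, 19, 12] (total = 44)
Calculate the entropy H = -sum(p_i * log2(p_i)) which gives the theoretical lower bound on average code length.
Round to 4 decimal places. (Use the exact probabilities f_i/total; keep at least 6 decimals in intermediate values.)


Per-symbol terms -p_i * log2(p_i) with p_i = f_i/44:
  p = 2/44 = 0.045455: log2(p) = -4.459432, -p*log2(p) = 0.202701
  p = 4/44 = 0.090909: log2(p) = -3.459432, -p*log2(p) = 0.314494
  p = 6/44 = 0.136364: log2(p) = -2.874469, -p*log2(p) = 0.391973
  p = 1/44 = 0.022727: log2(p) = -5.459432, -p*log2(p) = 0.124078
  p = 19/44 = 0.431818: log2(p) = -1.211504, -p*log2(p) = 0.523149
  p = 12/44 = 0.272727: log2(p) = -1.874469, -p*log2(p) = 0.511219
H = 0.202701 + 0.314494 + 0.391973 + 0.124078 + 0.523149 + 0.511219 = 2.067614

H = 2.0676 bits/symbol


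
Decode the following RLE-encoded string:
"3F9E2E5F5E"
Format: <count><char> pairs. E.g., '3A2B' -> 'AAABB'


Expanding each <count><char> pair:
  3F -> 'FFF'
  9E -> 'EEEEEEEEE'
  2E -> 'EE'
  5F -> 'FFFFF'
  5E -> 'EEEEE'

Decoded = FFFEEEEEEEEEEEFFFFFEEEEE


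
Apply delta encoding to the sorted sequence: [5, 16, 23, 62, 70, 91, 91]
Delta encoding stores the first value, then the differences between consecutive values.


First value: 5
Deltas:
  16 - 5 = 11
  23 - 16 = 7
  62 - 23 = 39
  70 - 62 = 8
  91 - 70 = 21
  91 - 91 = 0


Delta encoded: [5, 11, 7, 39, 8, 21, 0]


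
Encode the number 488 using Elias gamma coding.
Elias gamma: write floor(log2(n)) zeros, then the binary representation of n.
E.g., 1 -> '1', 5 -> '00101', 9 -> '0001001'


num_bits = floor(log2(488)) + 1 = 9
leading_zeros = num_bits - 1 = 8
binary(488) = 111101000

Elias gamma(488) = '00000000' + '111101000' = 00000000111101000 (17 bits)


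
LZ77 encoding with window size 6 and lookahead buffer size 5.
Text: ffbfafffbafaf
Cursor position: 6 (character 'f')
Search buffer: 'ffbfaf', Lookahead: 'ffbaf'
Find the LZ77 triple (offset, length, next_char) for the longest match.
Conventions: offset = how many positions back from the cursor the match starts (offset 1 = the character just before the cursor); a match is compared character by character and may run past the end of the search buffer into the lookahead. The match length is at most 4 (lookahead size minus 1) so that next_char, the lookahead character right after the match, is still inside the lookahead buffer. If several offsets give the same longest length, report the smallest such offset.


Try each offset into the search buffer:
  offset=1 (pos 5, char 'f'): match length 2
  offset=2 (pos 4, char 'a'): match length 0
  offset=3 (pos 3, char 'f'): match length 1
  offset=4 (pos 2, char 'b'): match length 0
  offset=5 (pos 1, char 'f'): match length 1
  offset=6 (pos 0, char 'f'): match length 3
Longest match has length 3 at offset 6.
next_char = character at position 6 + 3 = 9 -> 'a'

Best match: offset=6, length=3 (matching 'ffb' starting at position 0)
LZ77 triple: (6, 3, 'a')


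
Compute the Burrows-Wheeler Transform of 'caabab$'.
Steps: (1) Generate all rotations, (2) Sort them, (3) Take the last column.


Rotations (sorted):
  0: $caabab -> last char: b
  1: aabab$c -> last char: c
  2: ab$caab -> last char: b
  3: abab$ca -> last char: a
  4: b$caaba -> last char: a
  5: bab$caa -> last char: a
  6: caabab$ -> last char: $


BWT = bcbaaa$


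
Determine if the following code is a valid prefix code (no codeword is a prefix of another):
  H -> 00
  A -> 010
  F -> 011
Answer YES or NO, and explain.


Checking each pair (does one codeword prefix another?):
  H='00' vs A='010': no prefix
  H='00' vs F='011': no prefix
  A='010' vs H='00': no prefix
  A='010' vs F='011': no prefix
  F='011' vs H='00': no prefix
  F='011' vs A='010': no prefix
No violation found over all pairs.

YES -- this is a valid prefix code. No codeword is a prefix of any other codeword.


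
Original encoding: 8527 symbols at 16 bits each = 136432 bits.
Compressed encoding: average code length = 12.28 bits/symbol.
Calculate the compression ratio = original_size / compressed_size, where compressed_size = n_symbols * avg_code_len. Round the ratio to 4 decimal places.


original_size = n_symbols * orig_bits = 8527 * 16 = 136432 bits
compressed_size = n_symbols * avg_code_len = 8527 * 12.28 = 104711.56 bits
ratio = original_size / compressed_size = 136432 / 104711.56 = 1.3029

Compression ratio = 1.3029


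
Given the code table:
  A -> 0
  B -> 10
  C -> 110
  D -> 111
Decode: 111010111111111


Decoding:
111 -> D
0 -> A
10 -> B
111 -> D
111 -> D
111 -> D


Result: DABDDD


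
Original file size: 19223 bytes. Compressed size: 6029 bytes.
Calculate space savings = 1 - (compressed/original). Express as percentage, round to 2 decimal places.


ratio = compressed/original = 6029/19223 = 0.313635
savings = 1 - ratio = 1 - 0.313635 = 0.686365
as a percentage: 0.686365 * 100 = 68.64%

Space savings = 1 - 6029/19223 = 68.64%


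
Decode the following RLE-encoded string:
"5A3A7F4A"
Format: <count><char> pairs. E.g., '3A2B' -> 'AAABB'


Expanding each <count><char> pair:
  5A -> 'AAAAA'
  3A -> 'AAA'
  7F -> 'FFFFFFF'
  4A -> 'AAAA'

Decoded = AAAAAAAAFFFFFFFAAAA


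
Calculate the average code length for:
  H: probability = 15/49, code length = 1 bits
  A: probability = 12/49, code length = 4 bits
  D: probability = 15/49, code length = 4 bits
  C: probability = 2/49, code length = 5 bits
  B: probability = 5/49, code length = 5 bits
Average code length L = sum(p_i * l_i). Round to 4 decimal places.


Weighted contributions p_i * l_i:
  H: (15/49) * 1 = 15/49
  A: (12/49) * 4 = 48/49
  D: (15/49) * 4 = 60/49
  C: (2/49) * 5 = 10/49
  B: (5/49) * 5 = 25/49
Sum = (15 + 48 + 60 + 10 + 25)/49 = 158/49

L = 158/49 = 3.2245 bits/symbol
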